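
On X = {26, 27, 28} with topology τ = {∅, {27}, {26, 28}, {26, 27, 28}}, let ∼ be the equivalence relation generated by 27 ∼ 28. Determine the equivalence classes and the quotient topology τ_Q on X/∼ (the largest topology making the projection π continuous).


X/∼ = {[26], [27=28]}; |τ_Q| = 2.

Equivalence classes: [26], [27=28].
Quotient map π: X → X/∼ sends 26 ↦ [26], 27 ↦ [27=28], 28 ↦ [27=28].
For each subset V ⊆ X/∼, compute π^{-1}(V) ⊆ X and check whether π^{-1}(V) ∈ τ. V is open in τ_Q iff π^{-1}(V) ∈ τ.
  V = {}: π^{-1}(V) = ∅ ∈ τ ✓.
  V = {[26]}: π^{-1}(V) = {26} ∉ τ ✗.
  V = {[27=28]}: π^{-1}(V) = {27, 28} ∉ τ ✗.
  V = {[26], [27=28]}: π^{-1}(V) = {26, 27, 28} ∈ τ ✓.
Open sets in the quotient: τ_Q = {{}, {[26], [27=28]}} (2 elements).


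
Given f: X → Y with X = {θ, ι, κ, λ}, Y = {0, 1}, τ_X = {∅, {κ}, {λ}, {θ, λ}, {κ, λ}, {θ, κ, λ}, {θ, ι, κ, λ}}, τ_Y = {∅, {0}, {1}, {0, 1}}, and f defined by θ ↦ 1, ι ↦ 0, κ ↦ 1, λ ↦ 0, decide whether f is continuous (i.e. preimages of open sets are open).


f is NOT continuous.

Compute f^{-1}(U) for each U ∈ τ_Y:
  U = ∅: f^{-1}(U) = ∅ ∈ τ_X ✓.
  U = {0}: f^{-1}(U) = {ι, λ} ∉ τ_X ✗.
  U = {1}: f^{-1}(U) = {θ, κ} ∉ τ_X ✗.
  U = {0, 1}: f^{-1}(U) = {θ, ι, κ, λ} ∈ τ_X ✓.
Found U = {0} with f^{-1}(U) = {ι, λ} not in τ_X. Therefore f is NOT continuous.


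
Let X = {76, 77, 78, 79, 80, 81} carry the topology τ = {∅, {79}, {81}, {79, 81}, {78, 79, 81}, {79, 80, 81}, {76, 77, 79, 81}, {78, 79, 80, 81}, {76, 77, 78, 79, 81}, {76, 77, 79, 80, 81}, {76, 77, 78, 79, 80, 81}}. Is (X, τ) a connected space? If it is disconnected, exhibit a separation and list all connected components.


(X, τ) is connected.

Find clopen sets (U ∈ τ with X ∖ U ∈ τ):
  U = ∅, X ∖ U = {76, 77, 78, 79, 80, 81} — both open, so U is clopen.
  U = {76, 77, 78, 79, 80, 81}, X ∖ U = ∅ — both open, so U is clopen.
Only trivial clopens (∅ and X) exist, so (X, τ) is connected.
Compute connected components by grouping points that agree on all clopens:
  component: {76, 77, 78, 79, 80, 81}


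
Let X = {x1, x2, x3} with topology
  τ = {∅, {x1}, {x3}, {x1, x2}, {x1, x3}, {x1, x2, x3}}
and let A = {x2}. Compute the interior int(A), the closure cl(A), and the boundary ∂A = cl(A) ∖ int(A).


int(A) = ∅, cl(A) = {x2}, ∂A = {x2}.

Closed sets in (X, τ) are complements of opens:
  closed(X, τ) = {∅, {x2}, {x3}, {x1, x2}, {x2, x3}, {x1, x2, x3}}.
int(A) = ⋃ {U ∈ τ : U ⊆ A}. Opens contained in A: ∅.
Taking the union of these: int(A) = ∅.
cl(A) = ⋂ {C closed : A ⊆ C}. Closed sets containing A: {x2}, {x1, x2}, {x2, x3}, {x1, x2, x3}.
Intersecting these: cl(A) = {x2}.
∂A = cl(A) ∖ int(A) = {x2} ∖ ∅ = {x2}.


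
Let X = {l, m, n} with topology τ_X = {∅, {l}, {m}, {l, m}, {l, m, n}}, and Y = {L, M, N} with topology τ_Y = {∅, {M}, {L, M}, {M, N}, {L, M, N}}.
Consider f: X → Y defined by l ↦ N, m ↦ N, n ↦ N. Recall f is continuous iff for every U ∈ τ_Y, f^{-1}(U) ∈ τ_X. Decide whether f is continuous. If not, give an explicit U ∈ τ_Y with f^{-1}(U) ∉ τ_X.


f IS continuous.

Compute f^{-1}(U) for each U ∈ τ_Y:
  U = ∅: f^{-1}(U) = ∅ ∈ τ_X ✓.
  U = {M}: f^{-1}(U) = ∅ ∈ τ_X ✓.
  U = {L, M}: f^{-1}(U) = ∅ ∈ τ_X ✓.
  U = {M, N}: f^{-1}(U) = {l, m, n} ∈ τ_X ✓.
  U = {L, M, N}: f^{-1}(U) = {l, m, n} ∈ τ_X ✓.
Every preimage lies in τ_X, so f IS continuous.


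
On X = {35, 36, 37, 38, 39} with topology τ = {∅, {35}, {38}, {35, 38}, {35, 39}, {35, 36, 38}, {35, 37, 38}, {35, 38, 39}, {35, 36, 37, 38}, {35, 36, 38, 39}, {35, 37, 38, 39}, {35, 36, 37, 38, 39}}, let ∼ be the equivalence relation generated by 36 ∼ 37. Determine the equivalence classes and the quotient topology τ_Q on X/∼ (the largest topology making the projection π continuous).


X/∼ = {[35], [36=37], [38], [39]}; |τ_Q| = 8.

Equivalence classes: [35], [36=37], [38], [39].
Quotient map π: X → X/∼ sends 35 ↦ [35], 36 ↦ [36=37], 37 ↦ [36=37], 38 ↦ [38], 39 ↦ [39].
For each subset V ⊆ X/∼, compute π^{-1}(V) ⊆ X and check whether π^{-1}(V) ∈ τ. V is open in τ_Q iff π^{-1}(V) ∈ τ.
  V = {}: π^{-1}(V) = ∅ ∈ τ ✓.
  V = {[35]}: π^{-1}(V) = {35} ∈ τ ✓.
  V = {[36=37]}: π^{-1}(V) = {36, 37} ∉ τ ✗.
  V = {[35], [36=37]}: π^{-1}(V) = {35, 36, 37} ∉ τ ✗.
  V = {[38]}: π^{-1}(V) = {38} ∈ τ ✓.
  V = {[35], [38]}: π^{-1}(V) = {35, 38} ∈ τ ✓.
  V = {[36=37], [38]}: π^{-1}(V) = {36, 37, 38} ∉ τ ✗.
  V = {[35], [36=37], [38]}: π^{-1}(V) = {35, 36, 37, 38} ∈ τ ✓.
  V = {[39]}: π^{-1}(V) = {39} ∉ τ ✗.
  V = {[35], [39]}: π^{-1}(V) = {35, 39} ∈ τ ✓.
  V = {[36=37], [39]}: π^{-1}(V) = {36, 37, 39} ∉ τ ✗.
  V = {[35], [36=37], [39]}: π^{-1}(V) = {35, 36, 37, 39} ∉ τ ✗.
  V = {[38], [39]}: π^{-1}(V) = {38, 39} ∉ τ ✗.
  V = {[35], [38], [39]}: π^{-1}(V) = {35, 38, 39} ∈ τ ✓.
  V = {[36=37], [38], [39]}: π^{-1}(V) = {36, 37, 38, 39} ∉ τ ✗.
  V = {[35], [36=37], [38], [39]}: π^{-1}(V) = {35, 36, 37, 38, 39} ∈ τ ✓.
Open sets in the quotient: τ_Q = {{}, {[35]}, {[38]}, {[35], [38]}, {[35], [36=37], [38]}, {[35], [39]}, {[35], [38], [39]}, {[35], [36=37], [38], [39]}} (8 elements).


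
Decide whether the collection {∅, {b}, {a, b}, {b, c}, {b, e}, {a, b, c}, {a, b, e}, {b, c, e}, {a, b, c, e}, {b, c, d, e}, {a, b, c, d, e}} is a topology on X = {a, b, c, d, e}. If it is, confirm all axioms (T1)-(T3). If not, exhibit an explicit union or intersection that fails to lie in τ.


τ IS a topology on X.

Axiom (T1): ∅ ∈ τ? Yes; X ∈ τ? Yes.
Axiom (T2/T3): check pairwise unions and intersections of members of τ.
All pairwise intersections and unions checked — each lies in τ. Therefore τ satisfies (T1), (T2), (T3): it IS a topology on X.


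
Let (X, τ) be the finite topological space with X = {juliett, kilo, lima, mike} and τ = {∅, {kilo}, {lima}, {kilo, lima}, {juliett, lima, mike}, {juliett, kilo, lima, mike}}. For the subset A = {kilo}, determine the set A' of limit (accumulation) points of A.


A' = ∅

For each x ∈ X, list the open sets U ∈ τ with x ∈ U, then check whether U ∩ (A ∖ {x}) ≠ ∅ for every such U.
  x = juliett: open {juliett, lima, mike} ∋ x has {juliett, lima, mike} ∩ (A ∖ {juliett}) = ∅, so x is NOT a limit point.
  x = kilo: open {kilo} ∋ x has {kilo} ∩ (A ∖ {kilo}) = ∅, so x is NOT a limit point.
  x = lima: open {lima} ∋ x has {lima} ∩ (A ∖ {lima}) = ∅, so x is NOT a limit point.
  x = mike: open {juliett, lima, mike} ∋ x has {juliett, lima, mike} ∩ (A ∖ {mike}) = ∅, so x is NOT a limit point.
Collecting: A' = ∅.


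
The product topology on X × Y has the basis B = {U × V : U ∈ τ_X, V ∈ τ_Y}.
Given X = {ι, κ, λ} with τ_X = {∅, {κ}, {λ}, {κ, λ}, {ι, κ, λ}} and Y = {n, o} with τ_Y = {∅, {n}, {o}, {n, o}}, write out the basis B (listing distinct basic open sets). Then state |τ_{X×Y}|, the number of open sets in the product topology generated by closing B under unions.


Basis B = {∅ × ∅, {κ} × {n}, {κ} × {o}, {λ} × {n}, {λ} × {o}, {κ} × {n, o}, {κ, λ} × {n}, {κ, λ} × {o}, {λ} × {n, o}, {ι, κ, λ} × {n}, {ι, κ, λ} × {o}, {κ, λ} × {n, o}, {ι, κ, λ} × {n, o}}; |τ_{X×Y}| = 25.

Enumerate products U × V with U ∈ τ_X, V ∈ τ_Y (deduplicated):
  ∅ × ∅ = {} (∅)
  {κ} × {n} = {(κ,n)}
  {κ} × {o} = {(κ,o)}
  {λ} × {n} = {(λ,n)}
  {λ} × {o} = {(λ,o)}
  {κ} × {n, o} = {(κ,n), (κ,o)}
  {κ, λ} × {n} = {(κ,n), (λ,n)}
  {κ, λ} × {o} = {(κ,o), (λ,o)}
  {λ} × {n, o} = {(λ,n), (λ,o)}
  {ι, κ, λ} × {n} = {(ι,n), (κ,n), (λ,n)}
  {ι, κ, λ} × {o} = {(ι,o), (κ,o), (λ,o)}
  {κ, λ} × {n, o} = {(κ,n), (κ,o), (λ,n), (λ,o)}
  {ι, κ, λ} × {n, o} = {(ι,n), (ι,o), (κ,n), (κ,o), (λ,n), (λ,o)}
These 13 distinct sets form the basis B.
Close under arbitrary unions to get τ_{X×Y}; counting gives |τ_{X×Y}| = 25.


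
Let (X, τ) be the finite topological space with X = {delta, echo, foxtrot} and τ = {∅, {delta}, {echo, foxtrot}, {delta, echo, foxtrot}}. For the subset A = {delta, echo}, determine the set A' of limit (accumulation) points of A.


A' = {foxtrot}

For each x ∈ X, list the open sets U ∈ τ with x ∈ U, then check whether U ∩ (A ∖ {x}) ≠ ∅ for every such U.
  x = delta: open {delta} ∋ x has {delta} ∩ (A ∖ {delta}) = ∅, so x is NOT a limit point.
  x = echo: open {echo, foxtrot} ∋ x has {echo, foxtrot} ∩ (A ∖ {echo}) = ∅, so x is NOT a limit point.
  x = foxtrot: opens ∋ x are {echo, foxtrot}, {delta, echo, foxtrot}; each meets A ∖ {foxtrot}, so x IS a limit point.
Collecting: A' = {foxtrot}.


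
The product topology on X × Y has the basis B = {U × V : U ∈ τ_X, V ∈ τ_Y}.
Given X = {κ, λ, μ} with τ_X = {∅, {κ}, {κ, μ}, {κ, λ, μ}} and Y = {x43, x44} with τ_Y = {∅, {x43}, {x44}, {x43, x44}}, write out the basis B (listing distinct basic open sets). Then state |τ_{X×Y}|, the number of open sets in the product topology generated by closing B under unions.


Basis B = {∅ × ∅, {κ} × {x43}, {κ} × {x44}, {κ} × {x43, x44}, {κ, μ} × {x43}, {κ, μ} × {x44}, {κ, λ, μ} × {x43}, {κ, λ, μ} × {x44}, {κ, μ} × {x43, x44}, {κ, λ, μ} × {x43, x44}}; |τ_{X×Y}| = 16.

Enumerate products U × V with U ∈ τ_X, V ∈ τ_Y (deduplicated):
  ∅ × ∅ = {} (∅)
  {κ} × {x43} = {(κ,x43)}
  {κ} × {x44} = {(κ,x44)}
  {κ} × {x43, x44} = {(κ,x43), (κ,x44)}
  {κ, μ} × {x43} = {(κ,x43), (μ,x43)}
  {κ, μ} × {x44} = {(κ,x44), (μ,x44)}
  {κ, λ, μ} × {x43} = {(κ,x43), (λ,x43), (μ,x43)}
  {κ, λ, μ} × {x44} = {(κ,x44), (λ,x44), (μ,x44)}
  {κ, μ} × {x43, x44} = {(κ,x43), (κ,x44), (μ,x43), (μ,x44)}
  {κ, λ, μ} × {x43, x44} = {(κ,x43), (κ,x44), (λ,x43), (λ,x44), (μ,x43), (μ,x44)}
These 10 distinct sets form the basis B.
Close under arbitrary unions to get τ_{X×Y}; counting gives |τ_{X×Y}| = 16.


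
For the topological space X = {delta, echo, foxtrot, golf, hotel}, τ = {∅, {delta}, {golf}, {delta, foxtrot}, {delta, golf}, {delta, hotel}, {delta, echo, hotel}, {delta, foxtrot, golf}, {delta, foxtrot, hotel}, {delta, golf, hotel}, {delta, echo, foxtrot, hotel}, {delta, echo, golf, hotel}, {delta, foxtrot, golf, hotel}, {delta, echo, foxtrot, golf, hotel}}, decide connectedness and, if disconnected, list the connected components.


(X, τ) is disconnected; components = [{golf}, {delta, echo, foxtrot, hotel}].

Find clopen sets (U ∈ τ with X ∖ U ∈ τ):
  U = ∅, X ∖ U = {delta, echo, foxtrot, golf, hotel} — both open, so U is clopen.
  U = {golf}, X ∖ U = {delta, echo, foxtrot, hotel} — both open, so U is clopen.
  U = {delta, echo, foxtrot, hotel}, X ∖ U = {golf} — both open, so U is clopen.
  U = {delta, echo, foxtrot, golf, hotel}, X ∖ U = ∅ — both open, so U is clopen.
Nontrivial clopen(s) exist: e.g. {golf}. So (X, τ) is disconnected.
Compute connected components by grouping points that agree on all clopens:
  component: {golf}
  component: {delta, echo, foxtrot, hotel}


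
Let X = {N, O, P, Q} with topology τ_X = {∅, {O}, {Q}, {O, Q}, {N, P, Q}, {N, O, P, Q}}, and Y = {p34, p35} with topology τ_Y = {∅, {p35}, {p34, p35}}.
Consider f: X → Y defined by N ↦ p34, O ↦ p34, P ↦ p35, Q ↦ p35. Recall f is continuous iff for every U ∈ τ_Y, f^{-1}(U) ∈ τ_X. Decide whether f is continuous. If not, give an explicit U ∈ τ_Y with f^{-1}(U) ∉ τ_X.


f is NOT continuous.

Compute f^{-1}(U) for each U ∈ τ_Y:
  U = ∅: f^{-1}(U) = ∅ ∈ τ_X ✓.
  U = {p35}: f^{-1}(U) = {P, Q} ∉ τ_X ✗.
  U = {p34, p35}: f^{-1}(U) = {N, O, P, Q} ∈ τ_X ✓.
Found U = {p35} with f^{-1}(U) = {P, Q} not in τ_X. Therefore f is NOT continuous.


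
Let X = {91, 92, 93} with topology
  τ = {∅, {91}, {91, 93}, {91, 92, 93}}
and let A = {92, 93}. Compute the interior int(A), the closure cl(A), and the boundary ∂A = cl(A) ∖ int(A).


int(A) = ∅, cl(A) = {92, 93}, ∂A = {92, 93}.

Closed sets in (X, τ) are complements of opens:
  closed(X, τ) = {∅, {92}, {92, 93}, {91, 92, 93}}.
int(A) = ⋃ {U ∈ τ : U ⊆ A}. Opens contained in A: ∅.
Taking the union of these: int(A) = ∅.
cl(A) = ⋂ {C closed : A ⊆ C}. Closed sets containing A: {92, 93}, {91, 92, 93}.
Intersecting these: cl(A) = {92, 93}.
∂A = cl(A) ∖ int(A) = {92, 93} ∖ ∅ = {92, 93}.


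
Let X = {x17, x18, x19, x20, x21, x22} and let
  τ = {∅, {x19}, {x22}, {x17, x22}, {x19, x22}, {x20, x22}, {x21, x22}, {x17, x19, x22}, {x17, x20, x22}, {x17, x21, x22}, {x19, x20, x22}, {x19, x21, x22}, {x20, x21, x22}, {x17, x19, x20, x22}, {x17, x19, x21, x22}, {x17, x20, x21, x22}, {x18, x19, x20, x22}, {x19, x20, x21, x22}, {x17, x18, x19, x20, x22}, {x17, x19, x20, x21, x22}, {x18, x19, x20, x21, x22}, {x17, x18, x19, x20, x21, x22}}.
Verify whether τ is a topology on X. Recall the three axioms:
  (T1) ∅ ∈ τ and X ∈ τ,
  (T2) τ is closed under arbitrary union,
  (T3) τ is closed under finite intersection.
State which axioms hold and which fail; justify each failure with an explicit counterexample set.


τ IS a topology on X.

Axiom (T1): ∅ ∈ τ? Yes; X ∈ τ? Yes.
Axiom (T2/T3): check pairwise unions and intersections of members of τ.
All pairwise intersections and unions checked — each lies in τ. Therefore τ satisfies (T1), (T2), (T3): it IS a topology on X.


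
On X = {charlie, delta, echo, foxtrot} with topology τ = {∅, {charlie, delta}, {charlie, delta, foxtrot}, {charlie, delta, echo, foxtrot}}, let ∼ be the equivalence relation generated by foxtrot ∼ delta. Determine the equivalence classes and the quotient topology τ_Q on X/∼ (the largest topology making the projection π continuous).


X/∼ = {[charlie], [delta=foxtrot], [echo]}; |τ_Q| = 3.

Equivalence classes: [charlie], [delta=foxtrot], [echo].
Quotient map π: X → X/∼ sends charlie ↦ [charlie], delta ↦ [delta=foxtrot], echo ↦ [echo], foxtrot ↦ [delta=foxtrot].
For each subset V ⊆ X/∼, compute π^{-1}(V) ⊆ X and check whether π^{-1}(V) ∈ τ. V is open in τ_Q iff π^{-1}(V) ∈ τ.
  V = {}: π^{-1}(V) = ∅ ∈ τ ✓.
  V = {[charlie]}: π^{-1}(V) = {charlie} ∉ τ ✗.
  V = {[delta=foxtrot]}: π^{-1}(V) = {delta, foxtrot} ∉ τ ✗.
  V = {[charlie], [delta=foxtrot]}: π^{-1}(V) = {charlie, delta, foxtrot} ∈ τ ✓.
  V = {[echo]}: π^{-1}(V) = {echo} ∉ τ ✗.
  V = {[charlie], [echo]}: π^{-1}(V) = {charlie, echo} ∉ τ ✗.
  V = {[delta=foxtrot], [echo]}: π^{-1}(V) = {delta, echo, foxtrot} ∉ τ ✗.
  V = {[charlie], [delta=foxtrot], [echo]}: π^{-1}(V) = {charlie, delta, echo, foxtrot} ∈ τ ✓.
Open sets in the quotient: τ_Q = {{}, {[charlie], [delta=foxtrot]}, {[charlie], [delta=foxtrot], [echo]}} (3 elements).


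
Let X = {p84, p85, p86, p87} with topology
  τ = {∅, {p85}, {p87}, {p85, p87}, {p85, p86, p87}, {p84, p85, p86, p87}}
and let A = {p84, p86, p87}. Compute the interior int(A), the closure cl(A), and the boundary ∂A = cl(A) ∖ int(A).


int(A) = {p87}, cl(A) = {p84, p86, p87}, ∂A = {p84, p86}.

Closed sets in (X, τ) are complements of opens:
  closed(X, τ) = {∅, {p84}, {p84, p86}, {p84, p85, p86}, {p84, p86, p87}, {p84, p85, p86, p87}}.
int(A) = ⋃ {U ∈ τ : U ⊆ A}. Opens contained in A: ∅, {p87}.
Taking the union of these: int(A) = {p87}.
cl(A) = ⋂ {C closed : A ⊆ C}. Closed sets containing A: {p84, p86, p87}, {p84, p85, p86, p87}.
Intersecting these: cl(A) = {p84, p86, p87}.
∂A = cl(A) ∖ int(A) = {p84, p86, p87} ∖ {p87} = {p84, p86}.


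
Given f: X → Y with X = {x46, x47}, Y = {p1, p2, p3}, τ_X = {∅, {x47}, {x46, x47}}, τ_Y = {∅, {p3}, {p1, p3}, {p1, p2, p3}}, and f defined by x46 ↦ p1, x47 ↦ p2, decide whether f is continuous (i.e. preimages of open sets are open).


f is NOT continuous.

Compute f^{-1}(U) for each U ∈ τ_Y:
  U = ∅: f^{-1}(U) = ∅ ∈ τ_X ✓.
  U = {p3}: f^{-1}(U) = ∅ ∈ τ_X ✓.
  U = {p1, p3}: f^{-1}(U) = {x46} ∉ τ_X ✗.
  U = {p1, p2, p3}: f^{-1}(U) = {x46, x47} ∈ τ_X ✓.
Found U = {p1, p3} with f^{-1}(U) = {x46} not in τ_X. Therefore f is NOT continuous.


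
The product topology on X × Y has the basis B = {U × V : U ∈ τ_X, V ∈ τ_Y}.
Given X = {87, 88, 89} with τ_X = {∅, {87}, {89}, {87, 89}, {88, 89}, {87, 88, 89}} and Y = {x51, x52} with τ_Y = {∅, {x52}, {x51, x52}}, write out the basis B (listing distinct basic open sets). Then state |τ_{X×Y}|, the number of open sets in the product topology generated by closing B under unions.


Basis B = {∅ × ∅, {87} × {x52}, {89} × {x52}, {87} × {x51, x52}, {87, 89} × {x52}, {88, 89} × {x52}, {89} × {x51, x52}, {87, 88, 89} × {x52}, {87, 89} × {x51, x52}, {88, 89} × {x51, x52}, {87, 88, 89} × {x51, x52}}; |τ_{X×Y}| = 18.

Enumerate products U × V with U ∈ τ_X, V ∈ τ_Y (deduplicated):
  ∅ × ∅ = {} (∅)
  {87} × {x52} = {(87,x52)}
  {89} × {x52} = {(89,x52)}
  {87} × {x51, x52} = {(87,x51), (87,x52)}
  {87, 89} × {x52} = {(87,x52), (89,x52)}
  {88, 89} × {x52} = {(88,x52), (89,x52)}
  {89} × {x51, x52} = {(89,x51), (89,x52)}
  {87, 88, 89} × {x52} = {(87,x52), (88,x52), (89,x52)}
  {87, 89} × {x51, x52} = {(87,x51), (87,x52), (89,x51), (89,x52)}
  {88, 89} × {x51, x52} = {(88,x51), (88,x52), (89,x51), (89,x52)}
  {87, 88, 89} × {x51, x52} = {(87,x51), (87,x52), (88,x51), (88,x52), (89,x51), (89,x52)}
These 11 distinct sets form the basis B.
Close under arbitrary unions to get τ_{X×Y}; counting gives |τ_{X×Y}| = 18.


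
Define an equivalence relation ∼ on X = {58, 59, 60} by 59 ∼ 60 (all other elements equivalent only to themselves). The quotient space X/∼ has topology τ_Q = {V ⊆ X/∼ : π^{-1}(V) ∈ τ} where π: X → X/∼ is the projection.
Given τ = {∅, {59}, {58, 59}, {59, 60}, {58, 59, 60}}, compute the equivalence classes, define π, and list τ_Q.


X/∼ = {[58], [59=60]}; |τ_Q| = 3.

Equivalence classes: [58], [59=60].
Quotient map π: X → X/∼ sends 58 ↦ [58], 59 ↦ [59=60], 60 ↦ [59=60].
For each subset V ⊆ X/∼, compute π^{-1}(V) ⊆ X and check whether π^{-1}(V) ∈ τ. V is open in τ_Q iff π^{-1}(V) ∈ τ.
  V = {}: π^{-1}(V) = ∅ ∈ τ ✓.
  V = {[58]}: π^{-1}(V) = {58} ∉ τ ✗.
  V = {[59=60]}: π^{-1}(V) = {59, 60} ∈ τ ✓.
  V = {[58], [59=60]}: π^{-1}(V) = {58, 59, 60} ∈ τ ✓.
Open sets in the quotient: τ_Q = {{}, {[59=60]}, {[58], [59=60]}} (3 elements).


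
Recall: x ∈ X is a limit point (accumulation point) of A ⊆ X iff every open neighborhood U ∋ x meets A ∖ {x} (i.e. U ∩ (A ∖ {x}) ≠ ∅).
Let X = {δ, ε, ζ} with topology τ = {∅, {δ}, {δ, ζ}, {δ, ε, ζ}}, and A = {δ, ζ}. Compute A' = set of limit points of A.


A' = {ε, ζ}

For each x ∈ X, list the open sets U ∈ τ with x ∈ U, then check whether U ∩ (A ∖ {x}) ≠ ∅ for every such U.
  x = δ: open {δ} ∋ x has {δ} ∩ (A ∖ {δ}) = ∅, so x is NOT a limit point.
  x = ε: opens ∋ x are {δ, ε, ζ}; each meets A ∖ {ε}, so x IS a limit point.
  x = ζ: opens ∋ x are {δ, ζ}, {δ, ε, ζ}; each meets A ∖ {ζ}, so x IS a limit point.
Collecting: A' = {ε, ζ}.


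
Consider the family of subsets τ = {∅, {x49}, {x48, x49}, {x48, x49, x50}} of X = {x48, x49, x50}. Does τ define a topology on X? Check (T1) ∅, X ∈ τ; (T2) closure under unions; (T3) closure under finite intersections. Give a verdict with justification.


τ IS a topology on X.

Axiom (T1): ∅ ∈ τ? Yes; X ∈ τ? Yes.
Axiom (T2/T3): check pairwise unions and intersections of members of τ.
All pairwise intersections and unions checked — each lies in τ. Therefore τ satisfies (T1), (T2), (T3): it IS a topology on X.


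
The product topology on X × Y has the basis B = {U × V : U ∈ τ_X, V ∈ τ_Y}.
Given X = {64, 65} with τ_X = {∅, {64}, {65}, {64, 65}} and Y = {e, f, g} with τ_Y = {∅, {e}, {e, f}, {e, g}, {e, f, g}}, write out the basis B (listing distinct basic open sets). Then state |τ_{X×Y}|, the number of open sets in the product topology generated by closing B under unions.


Basis B = {∅ × ∅, {64} × {e}, {65} × {e}, {64} × {e, f}, {64} × {e, g}, {64, 65} × {e}, {65} × {e, f}, {65} × {e, g}, {64} × {e, f, g}, {65} × {e, f, g}, {64, 65} × {e, f}, {64, 65} × {e, g}, {64, 65} × {e, f, g}}; |τ_{X×Y}| = 25.

Enumerate products U × V with U ∈ τ_X, V ∈ τ_Y (deduplicated):
  ∅ × ∅ = {} (∅)
  {64} × {e} = {(64,e)}
  {65} × {e} = {(65,e)}
  {64} × {e, f} = {(64,e), (64,f)}
  {64} × {e, g} = {(64,e), (64,g)}
  {64, 65} × {e} = {(64,e), (65,e)}
  {65} × {e, f} = {(65,e), (65,f)}
  {65} × {e, g} = {(65,e), (65,g)}
  {64} × {e, f, g} = {(64,e), (64,f), (64,g)}
  {65} × {e, f, g} = {(65,e), (65,f), (65,g)}
  {64, 65} × {e, f} = {(64,e), (64,f), (65,e), (65,f)}
  {64, 65} × {e, g} = {(64,e), (64,g), (65,e), (65,g)}
  {64, 65} × {e, f, g} = {(64,e), (64,f), (64,g), (65,e), (65,f), (65,g)}
These 13 distinct sets form the basis B.
Close under arbitrary unions to get τ_{X×Y}; counting gives |τ_{X×Y}| = 25.


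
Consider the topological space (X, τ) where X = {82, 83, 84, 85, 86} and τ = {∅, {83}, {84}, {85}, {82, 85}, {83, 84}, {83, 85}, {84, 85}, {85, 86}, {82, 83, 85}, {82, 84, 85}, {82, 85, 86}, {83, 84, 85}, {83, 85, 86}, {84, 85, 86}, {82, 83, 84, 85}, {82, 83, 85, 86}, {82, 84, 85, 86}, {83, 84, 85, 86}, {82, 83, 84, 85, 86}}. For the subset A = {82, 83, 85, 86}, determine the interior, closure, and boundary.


int(A) = {82, 83, 85, 86}, cl(A) = {82, 83, 85, 86}, ∂A = ∅.

Closed sets in (X, τ) are complements of opens:
  closed(X, τ) = {∅, {82}, {83}, {84}, {86}, {82, 83}, {82, 84}, {82, 86}, {83, 84}, {83, 86}, {84, 86}, {82, 83, 84}, {82, 83, 86}, {82, 84, 86}, {82, 85, 86}, {83, 84, 86}, {82, 83, 84, 86}, {82, 83, 85, 86}, {82, 84, 85, 86}, {82, 83, 84, 85, 86}}.
int(A) = ⋃ {U ∈ τ : U ⊆ A}. Opens contained in A: ∅, {83}, {85}, {82, 85}, {83, 85}, {85, 86}, {82, 83, 85}, {82, 85, 86}, {83, 85, 86}, {82, 83, 85, 86}.
Taking the union of these: int(A) = {82, 83, 85, 86}.
cl(A) = ⋂ {C closed : A ⊆ C}. Closed sets containing A: {82, 83, 85, 86}, {82, 83, 84, 85, 86}.
Intersecting these: cl(A) = {82, 83, 85, 86}.
∂A = cl(A) ∖ int(A) = {82, 83, 85, 86} ∖ {82, 83, 85, 86} = ∅.


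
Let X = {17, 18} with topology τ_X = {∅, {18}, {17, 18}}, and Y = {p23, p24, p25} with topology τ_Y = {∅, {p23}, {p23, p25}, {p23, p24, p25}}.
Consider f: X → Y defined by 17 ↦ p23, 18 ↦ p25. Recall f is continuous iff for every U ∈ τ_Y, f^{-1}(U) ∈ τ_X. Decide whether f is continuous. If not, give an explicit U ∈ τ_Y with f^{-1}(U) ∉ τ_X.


f is NOT continuous.

Compute f^{-1}(U) for each U ∈ τ_Y:
  U = ∅: f^{-1}(U) = ∅ ∈ τ_X ✓.
  U = {p23}: f^{-1}(U) = {17} ∉ τ_X ✗.
  U = {p23, p25}: f^{-1}(U) = {17, 18} ∈ τ_X ✓.
  U = {p23, p24, p25}: f^{-1}(U) = {17, 18} ∈ τ_X ✓.
Found U = {p23} with f^{-1}(U) = {17} not in τ_X. Therefore f is NOT continuous.


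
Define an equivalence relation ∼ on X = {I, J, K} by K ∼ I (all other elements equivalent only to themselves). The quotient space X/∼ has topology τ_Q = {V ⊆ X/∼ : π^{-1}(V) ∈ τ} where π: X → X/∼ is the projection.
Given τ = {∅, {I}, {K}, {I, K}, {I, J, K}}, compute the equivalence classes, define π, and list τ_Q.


X/∼ = {[I=K], [J]}; |τ_Q| = 3.

Equivalence classes: [I=K], [J].
Quotient map π: X → X/∼ sends I ↦ [I=K], J ↦ [J], K ↦ [I=K].
For each subset V ⊆ X/∼, compute π^{-1}(V) ⊆ X and check whether π^{-1}(V) ∈ τ. V is open in τ_Q iff π^{-1}(V) ∈ τ.
  V = {}: π^{-1}(V) = ∅ ∈ τ ✓.
  V = {[I=K]}: π^{-1}(V) = {I, K} ∈ τ ✓.
  V = {[J]}: π^{-1}(V) = {J} ∉ τ ✗.
  V = {[I=K], [J]}: π^{-1}(V) = {I, J, K} ∈ τ ✓.
Open sets in the quotient: τ_Q = {{}, {[I=K]}, {[I=K], [J]}} (3 elements).


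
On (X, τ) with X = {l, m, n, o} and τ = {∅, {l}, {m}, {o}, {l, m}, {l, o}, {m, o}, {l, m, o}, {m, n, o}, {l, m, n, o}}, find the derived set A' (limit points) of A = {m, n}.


A' = {n}

For each x ∈ X, list the open sets U ∈ τ with x ∈ U, then check whether U ∩ (A ∖ {x}) ≠ ∅ for every such U.
  x = l: open {l} ∋ x has {l} ∩ (A ∖ {l}) = ∅, so x is NOT a limit point.
  x = m: open {m} ∋ x has {m} ∩ (A ∖ {m}) = ∅, so x is NOT a limit point.
  x = n: opens ∋ x are {m, n, o}, {l, m, n, o}; each meets A ∖ {n}, so x IS a limit point.
  x = o: open {o} ∋ x has {o} ∩ (A ∖ {o}) = ∅, so x is NOT a limit point.
Collecting: A' = {n}.


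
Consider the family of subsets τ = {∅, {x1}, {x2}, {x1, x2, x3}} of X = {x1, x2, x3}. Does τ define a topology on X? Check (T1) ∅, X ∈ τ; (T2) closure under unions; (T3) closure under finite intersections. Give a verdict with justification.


τ is NOT a topology on X.

Axiom (T1): ∅ ∈ τ? Yes; X ∈ τ? Yes.
Axiom (T2/T3): check pairwise unions and intersections of members of τ.
Counterexample for (T2): {x1} ∪ {x2} = {x1, x2} ∉ τ. Therefore τ is NOT a topology.


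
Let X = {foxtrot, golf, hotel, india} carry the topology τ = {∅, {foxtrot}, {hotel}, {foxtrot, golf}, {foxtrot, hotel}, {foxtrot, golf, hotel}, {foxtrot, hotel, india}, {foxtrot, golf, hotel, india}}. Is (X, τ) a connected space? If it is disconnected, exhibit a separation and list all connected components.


(X, τ) is connected.

Find clopen sets (U ∈ τ with X ∖ U ∈ τ):
  U = ∅, X ∖ U = {foxtrot, golf, hotel, india} — both open, so U is clopen.
  U = {foxtrot, golf, hotel, india}, X ∖ U = ∅ — both open, so U is clopen.
Only trivial clopens (∅ and X) exist, so (X, τ) is connected.
Compute connected components by grouping points that agree on all clopens:
  component: {foxtrot, golf, hotel, india}


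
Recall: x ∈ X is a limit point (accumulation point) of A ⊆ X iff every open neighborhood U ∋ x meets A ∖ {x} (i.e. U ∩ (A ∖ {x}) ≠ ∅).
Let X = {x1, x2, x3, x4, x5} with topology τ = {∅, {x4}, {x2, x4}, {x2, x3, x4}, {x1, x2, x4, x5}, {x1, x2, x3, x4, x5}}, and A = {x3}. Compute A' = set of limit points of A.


A' = ∅

For each x ∈ X, list the open sets U ∈ τ with x ∈ U, then check whether U ∩ (A ∖ {x}) ≠ ∅ for every such U.
  x = x1: open {x1, x2, x4, x5} ∋ x has {x1, x2, x4, x5} ∩ (A ∖ {x1}) = ∅, so x is NOT a limit point.
  x = x2: open {x2, x4} ∋ x has {x2, x4} ∩ (A ∖ {x2}) = ∅, so x is NOT a limit point.
  x = x3: open {x2, x3, x4} ∋ x has {x2, x3, x4} ∩ (A ∖ {x3}) = ∅, so x is NOT a limit point.
  x = x4: open {x4} ∋ x has {x4} ∩ (A ∖ {x4}) = ∅, so x is NOT a limit point.
  x = x5: open {x1, x2, x4, x5} ∋ x has {x1, x2, x4, x5} ∩ (A ∖ {x5}) = ∅, so x is NOT a limit point.
Collecting: A' = ∅.


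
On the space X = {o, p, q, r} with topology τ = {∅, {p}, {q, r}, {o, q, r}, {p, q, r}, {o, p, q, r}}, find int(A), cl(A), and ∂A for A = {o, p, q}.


int(A) = {p}, cl(A) = {o, p, q, r}, ∂A = {o, q, r}.

Closed sets in (X, τ) are complements of opens:
  closed(X, τ) = {∅, {o}, {p}, {o, p}, {o, q, r}, {o, p, q, r}}.
int(A) = ⋃ {U ∈ τ : U ⊆ A}. Opens contained in A: ∅, {p}.
Taking the union of these: int(A) = {p}.
cl(A) = ⋂ {C closed : A ⊆ C}. Closed sets containing A: {o, p, q, r}.
Intersecting these: cl(A) = {o, p, q, r}.
∂A = cl(A) ∖ int(A) = {o, p, q, r} ∖ {p} = {o, q, r}.


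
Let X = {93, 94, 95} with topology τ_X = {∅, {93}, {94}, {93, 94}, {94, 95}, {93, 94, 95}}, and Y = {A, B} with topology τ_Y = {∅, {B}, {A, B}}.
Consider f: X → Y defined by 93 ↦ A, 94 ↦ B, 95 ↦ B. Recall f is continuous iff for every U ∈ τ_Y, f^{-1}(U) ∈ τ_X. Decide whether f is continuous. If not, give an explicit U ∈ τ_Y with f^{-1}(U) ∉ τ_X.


f IS continuous.

Compute f^{-1}(U) for each U ∈ τ_Y:
  U = ∅: f^{-1}(U) = ∅ ∈ τ_X ✓.
  U = {B}: f^{-1}(U) = {94, 95} ∈ τ_X ✓.
  U = {A, B}: f^{-1}(U) = {93, 94, 95} ∈ τ_X ✓.
Every preimage lies in τ_X, so f IS continuous.


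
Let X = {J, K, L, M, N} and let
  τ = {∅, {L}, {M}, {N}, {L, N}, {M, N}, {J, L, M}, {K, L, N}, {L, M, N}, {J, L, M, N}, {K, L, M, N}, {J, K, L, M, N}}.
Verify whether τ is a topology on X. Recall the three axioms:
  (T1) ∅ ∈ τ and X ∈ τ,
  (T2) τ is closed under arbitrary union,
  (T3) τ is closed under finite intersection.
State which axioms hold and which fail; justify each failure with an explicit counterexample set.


τ is NOT a topology on X.

Axiom (T1): ∅ ∈ τ? Yes; X ∈ τ? Yes.
Axiom (T2/T3): check pairwise unions and intersections of members of τ.
Counterexample for (T2): {L} ∪ {M} = {L, M} ∉ τ. Therefore τ is NOT a topology.


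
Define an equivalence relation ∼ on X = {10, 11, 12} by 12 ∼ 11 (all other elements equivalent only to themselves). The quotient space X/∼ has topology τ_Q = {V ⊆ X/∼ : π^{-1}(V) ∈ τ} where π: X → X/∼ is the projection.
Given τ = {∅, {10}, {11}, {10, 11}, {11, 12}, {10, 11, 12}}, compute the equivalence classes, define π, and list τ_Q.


X/∼ = {[10], [11=12]}; |τ_Q| = 4.

Equivalence classes: [10], [11=12].
Quotient map π: X → X/∼ sends 10 ↦ [10], 11 ↦ [11=12], 12 ↦ [11=12].
For each subset V ⊆ X/∼, compute π^{-1}(V) ⊆ X and check whether π^{-1}(V) ∈ τ. V is open in τ_Q iff π^{-1}(V) ∈ τ.
  V = {}: π^{-1}(V) = ∅ ∈ τ ✓.
  V = {[10]}: π^{-1}(V) = {10} ∈ τ ✓.
  V = {[11=12]}: π^{-1}(V) = {11, 12} ∈ τ ✓.
  V = {[10], [11=12]}: π^{-1}(V) = {10, 11, 12} ∈ τ ✓.
Open sets in the quotient: τ_Q = {{}, {[10]}, {[11=12]}, {[10], [11=12]}} (4 elements).


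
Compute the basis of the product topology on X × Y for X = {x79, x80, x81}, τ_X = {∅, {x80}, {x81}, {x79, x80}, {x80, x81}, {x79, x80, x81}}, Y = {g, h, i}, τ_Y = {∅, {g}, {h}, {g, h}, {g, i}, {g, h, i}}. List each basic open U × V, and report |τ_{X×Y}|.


Basis B = {∅ × ∅, {x80} × {g}, {x80} × {h}, {x81} × {g}, {x81} × {h}, {x79, x80} × {g}, {x79, x80} × {h}, {x80} × {g, h}, {x80} × {g, i}, {x80, x81} × {g}, {x80, x81} × {h}, {x81} × {g, h}, {x81} × {g, i}, {x79, x80, x81} × {g}, {x79, x80, x81} × {h}, {x80} × {g, h, i}, {x81} × {g, h, i}, {x79, x80} × {g, h}, {x79, x80} × {g, i}, {x80, x81} × {g, h}, {x80, x81} × {g, i}, {x79, x80} × {g, h, i}, {x79, x80, x81} × {g, h}, {x79, x80, x81} × {g, i}, {x80, x81} × {g, h, i}, {x79, x80, x81} × {g, h, i}}; |τ_{X×Y}| = 108.

Enumerate products U × V with U ∈ τ_X, V ∈ τ_Y (deduplicated):
  ∅ × ∅ = {} (∅)
  {x80} × {g} = {(x80,g)}
  {x80} × {h} = {(x80,h)}
  {x81} × {g} = {(x81,g)}
  {x81} × {h} = {(x81,h)}
  {x79, x80} × {g} = {(x79,g), (x80,g)}
  {x79, x80} × {h} = {(x79,h), (x80,h)}
  {x80} × {g, h} = {(x80,g), (x80,h)}
  {x80} × {g, i} = {(x80,g), (x80,i)}
  {x80, x81} × {g} = {(x80,g), (x81,g)}
  {x80, x81} × {h} = {(x80,h), (x81,h)}
  {x81} × {g, h} = {(x81,g), (x81,h)}
  {x81} × {g, i} = {(x81,g), (x81,i)}
  {x79, x80, x81} × {g} = {(x79,g), (x80,g), (x81,g)}
  {x79, x80, x81} × {h} = {(x79,h), (x80,h), (x81,h)}
  {x80} × {g, h, i} = {(x80,g), (x80,h), (x80,i)}
  {x81} × {g, h, i} = {(x81,g), (x81,h), (x81,i)}
  {x79, x80} × {g, h} = {(x79,g), (x79,h), (x80,g), (x80,h)}
  {x79, x80} × {g, i} = {(x79,g), (x79,i), (x80,g), (x80,i)}
  {x80, x81} × {g, h} = {(x80,g), (x80,h), (x81,g), (x81,h)}
  {x80, x81} × {g, i} = {(x80,g), (x80,i), (x81,g), (x81,i)}
  {x79, x80} × {g, h, i} = {(x79,g), (x79,h), (x79,i), (x80,g), (x80,h), (x80,i)}
  {x79, x80, x81} × {g, h} = {(x79,g), (x79,h), (x80,g), (x80,h), (x81,g), (x81,h)}
  {x79, x80, x81} × {g, i} = {(x79,g), (x79,i), (x80,g), (x80,i), (x81,g), (x81,i)}
  {x80, x81} × {g, h, i} = {(x80,g), (x80,h), (x80,i), (x81,g), (x81,h), (x81,i)}
  {x79, x80, x81} × {g, h, i} = {(x79,g), (x79,h), (x79,i), (x80,g), (x80,h), (x80,i), (x81,g), (x81,h), (x81,i)}
These 26 distinct sets form the basis B.
Close under arbitrary unions to get τ_{X×Y}; counting gives |τ_{X×Y}| = 108.


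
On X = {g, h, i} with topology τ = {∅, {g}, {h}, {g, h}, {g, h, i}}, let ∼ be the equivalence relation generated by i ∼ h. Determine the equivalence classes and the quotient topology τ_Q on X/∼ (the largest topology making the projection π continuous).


X/∼ = {[g], [h=i]}; |τ_Q| = 3.

Equivalence classes: [g], [h=i].
Quotient map π: X → X/∼ sends g ↦ [g], h ↦ [h=i], i ↦ [h=i].
For each subset V ⊆ X/∼, compute π^{-1}(V) ⊆ X and check whether π^{-1}(V) ∈ τ. V is open in τ_Q iff π^{-1}(V) ∈ τ.
  V = {}: π^{-1}(V) = ∅ ∈ τ ✓.
  V = {[g]}: π^{-1}(V) = {g} ∈ τ ✓.
  V = {[h=i]}: π^{-1}(V) = {h, i} ∉ τ ✗.
  V = {[g], [h=i]}: π^{-1}(V) = {g, h, i} ∈ τ ✓.
Open sets in the quotient: τ_Q = {{}, {[g]}, {[g], [h=i]}} (3 elements).


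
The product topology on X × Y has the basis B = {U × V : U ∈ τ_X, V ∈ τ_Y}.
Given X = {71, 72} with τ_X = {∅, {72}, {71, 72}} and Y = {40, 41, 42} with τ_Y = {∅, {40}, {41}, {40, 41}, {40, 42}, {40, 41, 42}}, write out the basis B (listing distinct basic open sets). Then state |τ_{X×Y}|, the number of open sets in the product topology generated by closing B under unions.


Basis B = {∅ × ∅, {72} × {40}, {72} × {41}, {71, 72} × {40}, {71, 72} × {41}, {72} × {40, 41}, {72} × {40, 42}, {72} × {40, 41, 42}, {71, 72} × {40, 41}, {71, 72} × {40, 42}, {71, 72} × {40, 41, 42}}; |τ_{X×Y}| = 18.

Enumerate products U × V with U ∈ τ_X, V ∈ τ_Y (deduplicated):
  ∅ × ∅ = {} (∅)
  {72} × {40} = {(72,40)}
  {72} × {41} = {(72,41)}
  {71, 72} × {40} = {(71,40), (72,40)}
  {71, 72} × {41} = {(71,41), (72,41)}
  {72} × {40, 41} = {(72,40), (72,41)}
  {72} × {40, 42} = {(72,40), (72,42)}
  {72} × {40, 41, 42} = {(72,40), (72,41), (72,42)}
  {71, 72} × {40, 41} = {(71,40), (71,41), (72,40), (72,41)}
  {71, 72} × {40, 42} = {(71,40), (71,42), (72,40), (72,42)}
  {71, 72} × {40, 41, 42} = {(71,40), (71,41), (71,42), (72,40), (72,41), (72,42)}
These 11 distinct sets form the basis B.
Close under arbitrary unions to get τ_{X×Y}; counting gives |τ_{X×Y}| = 18.


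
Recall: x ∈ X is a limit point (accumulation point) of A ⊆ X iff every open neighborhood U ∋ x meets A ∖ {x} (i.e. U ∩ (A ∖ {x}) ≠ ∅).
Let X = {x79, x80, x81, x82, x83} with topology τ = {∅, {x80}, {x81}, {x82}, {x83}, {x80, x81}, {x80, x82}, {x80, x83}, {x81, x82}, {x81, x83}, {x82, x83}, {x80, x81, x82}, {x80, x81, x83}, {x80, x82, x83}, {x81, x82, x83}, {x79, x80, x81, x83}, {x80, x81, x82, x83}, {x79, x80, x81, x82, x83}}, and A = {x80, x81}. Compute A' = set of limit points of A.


A' = {x79}

For each x ∈ X, list the open sets U ∈ τ with x ∈ U, then check whether U ∩ (A ∖ {x}) ≠ ∅ for every such U.
  x = x79: opens ∋ x are {x79, x80, x81, x83}, {x79, x80, x81, x82, x83}; each meets A ∖ {x79}, so x IS a limit point.
  x = x80: open {x80} ∋ x has {x80} ∩ (A ∖ {x80}) = ∅, so x is NOT a limit point.
  x = x81: open {x81} ∋ x has {x81} ∩ (A ∖ {x81}) = ∅, so x is NOT a limit point.
  x = x82: open {x82} ∋ x has {x82} ∩ (A ∖ {x82}) = ∅, so x is NOT a limit point.
  x = x83: open {x83} ∋ x has {x83} ∩ (A ∖ {x83}) = ∅, so x is NOT a limit point.
Collecting: A' = {x79}.


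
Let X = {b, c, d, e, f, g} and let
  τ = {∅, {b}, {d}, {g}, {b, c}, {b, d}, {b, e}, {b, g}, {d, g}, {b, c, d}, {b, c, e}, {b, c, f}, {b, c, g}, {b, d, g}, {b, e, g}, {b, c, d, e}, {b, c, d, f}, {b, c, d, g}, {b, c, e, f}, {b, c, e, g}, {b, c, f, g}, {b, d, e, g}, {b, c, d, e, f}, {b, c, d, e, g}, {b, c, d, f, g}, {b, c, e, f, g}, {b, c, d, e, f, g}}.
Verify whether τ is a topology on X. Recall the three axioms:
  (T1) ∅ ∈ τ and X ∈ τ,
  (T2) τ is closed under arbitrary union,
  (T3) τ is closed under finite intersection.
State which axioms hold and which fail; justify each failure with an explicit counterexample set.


τ is NOT a topology on X.

Axiom (T1): ∅ ∈ τ? Yes; X ∈ τ? Yes.
Axiom (T2/T3): check pairwise unions and intersections of members of τ.
Counterexample for (T2): {d} ∪ {b, e} = {b, d, e} ∉ τ. Therefore τ is NOT a topology.


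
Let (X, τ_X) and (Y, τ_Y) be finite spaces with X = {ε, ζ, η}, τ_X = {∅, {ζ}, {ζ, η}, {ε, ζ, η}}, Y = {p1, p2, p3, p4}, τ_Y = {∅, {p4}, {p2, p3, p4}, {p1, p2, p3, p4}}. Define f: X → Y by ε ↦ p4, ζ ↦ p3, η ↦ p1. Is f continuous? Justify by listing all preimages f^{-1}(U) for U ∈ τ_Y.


f is NOT continuous.

Compute f^{-1}(U) for each U ∈ τ_Y:
  U = ∅: f^{-1}(U) = ∅ ∈ τ_X ✓.
  U = {p4}: f^{-1}(U) = {ε} ∉ τ_X ✗.
  U = {p2, p3, p4}: f^{-1}(U) = {ε, ζ} ∉ τ_X ✗.
  U = {p1, p2, p3, p4}: f^{-1}(U) = {ε, ζ, η} ∈ τ_X ✓.
Found U = {p4} with f^{-1}(U) = {ε} not in τ_X. Therefore f is NOT continuous.


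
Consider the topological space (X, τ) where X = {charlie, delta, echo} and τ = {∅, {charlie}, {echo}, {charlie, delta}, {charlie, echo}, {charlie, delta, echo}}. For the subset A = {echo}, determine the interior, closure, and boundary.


int(A) = {echo}, cl(A) = {echo}, ∂A = ∅.

Closed sets in (X, τ) are complements of opens:
  closed(X, τ) = {∅, {delta}, {echo}, {charlie, delta}, {delta, echo}, {charlie, delta, echo}}.
int(A) = ⋃ {U ∈ τ : U ⊆ A}. Opens contained in A: ∅, {echo}.
Taking the union of these: int(A) = {echo}.
cl(A) = ⋂ {C closed : A ⊆ C}. Closed sets containing A: {echo}, {delta, echo}, {charlie, delta, echo}.
Intersecting these: cl(A) = {echo}.
∂A = cl(A) ∖ int(A) = {echo} ∖ {echo} = ∅.


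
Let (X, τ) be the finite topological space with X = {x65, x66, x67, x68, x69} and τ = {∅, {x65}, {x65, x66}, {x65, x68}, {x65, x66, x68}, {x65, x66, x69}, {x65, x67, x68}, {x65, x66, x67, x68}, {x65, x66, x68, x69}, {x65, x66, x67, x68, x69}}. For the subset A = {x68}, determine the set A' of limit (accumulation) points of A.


A' = {x67}

For each x ∈ X, list the open sets U ∈ τ with x ∈ U, then check whether U ∩ (A ∖ {x}) ≠ ∅ for every such U.
  x = x65: open {x65} ∋ x has {x65} ∩ (A ∖ {x65}) = ∅, so x is NOT a limit point.
  x = x66: open {x65, x66} ∋ x has {x65, x66} ∩ (A ∖ {x66}) = ∅, so x is NOT a limit point.
  x = x67: opens ∋ x are {x65, x67, x68}, {x65, x66, x67, x68}, {x65, x66, x67, x68, x69}; each meets A ∖ {x67}, so x IS a limit point.
  x = x68: open {x65, x68} ∋ x has {x65, x68} ∩ (A ∖ {x68}) = ∅, so x is NOT a limit point.
  x = x69: open {x65, x66, x69} ∋ x has {x65, x66, x69} ∩ (A ∖ {x69}) = ∅, so x is NOT a limit point.
Collecting: A' = {x67}.


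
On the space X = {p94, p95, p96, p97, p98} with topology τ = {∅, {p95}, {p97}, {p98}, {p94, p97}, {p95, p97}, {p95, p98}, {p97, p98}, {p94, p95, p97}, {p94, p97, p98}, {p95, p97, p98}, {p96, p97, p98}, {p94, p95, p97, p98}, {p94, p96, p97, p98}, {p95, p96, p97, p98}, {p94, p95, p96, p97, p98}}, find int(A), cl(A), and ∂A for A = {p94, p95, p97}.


int(A) = {p94, p95, p97}, cl(A) = {p94, p95, p96, p97}, ∂A = {p96}.

Closed sets in (X, τ) are complements of opens:
  closed(X, τ) = {∅, {p94}, {p95}, {p96}, {p94, p95}, {p94, p96}, {p95, p96}, {p96, p98}, {p94, p95, p96}, {p94, p96, p97}, {p94, p96, p98}, {p95, p96, p98}, {p94, p95, p96, p97}, {p94, p95, p96, p98}, {p94, p96, p97, p98}, {p94, p95, p96, p97, p98}}.
int(A) = ⋃ {U ∈ τ : U ⊆ A}. Opens contained in A: ∅, {p95}, {p97}, {p94, p97}, {p95, p97}, {p94, p95, p97}.
Taking the union of these: int(A) = {p94, p95, p97}.
cl(A) = ⋂ {C closed : A ⊆ C}. Closed sets containing A: {p94, p95, p96, p97}, {p94, p95, p96, p97, p98}.
Intersecting these: cl(A) = {p94, p95, p96, p97}.
∂A = cl(A) ∖ int(A) = {p94, p95, p96, p97} ∖ {p94, p95, p97} = {p96}.


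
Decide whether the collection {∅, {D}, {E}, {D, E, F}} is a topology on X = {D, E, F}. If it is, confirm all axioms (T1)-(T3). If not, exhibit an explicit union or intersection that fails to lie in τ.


τ is NOT a topology on X.

Axiom (T1): ∅ ∈ τ? Yes; X ∈ τ? Yes.
Axiom (T2/T3): check pairwise unions and intersections of members of τ.
Counterexample for (T2): {D} ∪ {E} = {D, E} ∉ τ. Therefore τ is NOT a topology.
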